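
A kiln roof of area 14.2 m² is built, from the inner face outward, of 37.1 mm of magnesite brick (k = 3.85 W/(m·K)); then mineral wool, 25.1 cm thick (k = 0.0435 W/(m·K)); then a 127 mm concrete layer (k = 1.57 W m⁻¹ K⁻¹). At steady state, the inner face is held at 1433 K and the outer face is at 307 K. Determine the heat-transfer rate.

Series thermal resistances, inner to outer:
  R_magnesite brick = L/(kA) = 0.0371/(3.85·14.2) = 6.786×10^-4 K/W
  R_mineral wool = L/(kA) = 0.251/(0.0435·14.2) = 0.4063 K/W
  R_concrete = L/(kA) = 0.127/(1.57·14.2) = 0.005697 K/W
ΣR = 6.786×10^-4 + 0.4063 + 0.005697 = 0.4127 K/W
Q = ΔT/ΣR = (1433 K − 307 K)/0.4127 = 2730 W

Q = 2730 W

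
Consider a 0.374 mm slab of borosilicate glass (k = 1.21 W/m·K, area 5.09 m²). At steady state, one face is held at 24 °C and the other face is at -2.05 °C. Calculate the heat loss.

Q = kA·ΔT/L = 1.21 × 5.09 × |24 °C − -2.05 °C| / 3.74×10^-4 = 4.29×10^5 W

Q = 4.29×10^5 W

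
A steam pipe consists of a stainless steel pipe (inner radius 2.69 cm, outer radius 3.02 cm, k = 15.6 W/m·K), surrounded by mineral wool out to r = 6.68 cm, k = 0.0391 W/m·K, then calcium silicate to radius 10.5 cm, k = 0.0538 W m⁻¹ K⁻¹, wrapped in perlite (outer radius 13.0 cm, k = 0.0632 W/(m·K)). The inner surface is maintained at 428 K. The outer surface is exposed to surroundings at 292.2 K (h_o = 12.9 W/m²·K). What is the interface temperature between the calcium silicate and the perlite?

Resistance network (inner→outer):
  R'_stainless steel = ln(0.0302/0.0269)/(2πk) = 0.1157/(2π·15.6) = 0.001181 m·K/W
  R'_mineral wool = ln(0.0668/0.0302)/(2πk) = 0.7939/(2π·0.0391) = 3.231 m·K/W
  R'_calcium silicate = ln(0.105/0.0668)/(2πk) = 0.4523/(2π·0.0538) = 1.338 m·K/W
  R'_perlite = ln(0.130/0.105)/(2πk) = 0.2136/(2π·0.0632) = 0.5378 m·K/W
  R'_conv,out = 1/(2πr h) = 1/(2π·0.130·12.9) = 0.09490 m·K/W
ΣR = 0.001181 + 3.231 + 1.338 + 0.5378 + 0.09490 = 5.203 m·K/W
Q' = ΔT/ΣR = (428 K − 292.2 K)/5.203 = 26.10 W/m
From the inner boundary to the calcium silicate/perlite interface, ΣR_partial = 4.570 m·K/W.
T_interface = T_in − Q'·ΣR_partial = 428 K − (26.10)(4.570) = 308.7 K

T = 308.7 K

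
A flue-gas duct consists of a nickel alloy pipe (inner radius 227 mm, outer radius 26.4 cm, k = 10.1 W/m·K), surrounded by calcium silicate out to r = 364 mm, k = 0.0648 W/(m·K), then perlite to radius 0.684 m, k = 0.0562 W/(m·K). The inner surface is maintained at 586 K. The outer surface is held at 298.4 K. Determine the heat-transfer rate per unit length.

Resistance network (inner→outer):
  R'_nickel alloy = ln(0.264/0.227)/(2πk) = 0.1510/(2π·10.1) = 0.002379 m·K/W
  R'_calcium silicate = ln(0.364/0.264)/(2πk) = 0.3212/(2π·0.0648) = 0.7889 m·K/W
  R'_perlite = ln(0.684/0.364)/(2πk) = 0.6308/(2π·0.0562) = 1.786 m·K/W
ΣR = 0.002379 + 0.7889 + 1.786 = 2.577 m·K/W
Q' = ΔT/ΣR = (586 K − 298.4 K)/2.577 = 112 W/m

Q' = 112 W/m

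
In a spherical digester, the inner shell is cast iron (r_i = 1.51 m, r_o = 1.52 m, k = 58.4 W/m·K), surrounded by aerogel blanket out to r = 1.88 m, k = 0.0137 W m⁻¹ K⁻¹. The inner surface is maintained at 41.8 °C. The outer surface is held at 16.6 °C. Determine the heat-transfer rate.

Series thermal resistances, inner to outer:
  R_cast iron = (1/1.51 − 1/1.52)/(4πk) = 0.004357/(4π·58.4) = 5.937×10^-6 K/W
  R_aerogel blanket = (1/1.52 − 1/1.88)/(4πk) = 0.1260/(4π·0.0137) = 0.7318 K/W
ΣR = 5.937×10^-6 + 0.7318 = 0.7318 K/W
Q = ΔT/ΣR = (41.8 °C − 16.6 °C)/0.7318 = 34.4 W

Q = 34.4 W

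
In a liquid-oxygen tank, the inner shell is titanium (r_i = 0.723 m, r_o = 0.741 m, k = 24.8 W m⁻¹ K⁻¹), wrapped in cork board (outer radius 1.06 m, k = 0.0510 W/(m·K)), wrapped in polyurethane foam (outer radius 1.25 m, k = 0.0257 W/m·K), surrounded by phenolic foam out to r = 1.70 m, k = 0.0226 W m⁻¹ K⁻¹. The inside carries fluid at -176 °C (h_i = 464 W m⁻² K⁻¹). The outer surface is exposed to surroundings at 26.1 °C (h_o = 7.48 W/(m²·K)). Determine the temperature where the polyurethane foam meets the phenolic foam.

T = -56.8 °C

Resistance network (inner→outer):
  R_conv,in = 1/(4πr²h) = 1/(4π·0.723²·464) = 3.281×10^-4 K/W
  R_titanium = (1/0.723 − 1/0.741)/(4πk) = 0.03360/(4π·24.8) = 1.078×10^-4 K/W
  R_cork board = (1/0.741 − 1/1.06)/(4πk) = 0.4061/(4π·0.0510) = 0.6337 K/W
  R_polyurethane foam = (1/1.06 − 1/1.25)/(4πk) = 0.1434/(4π·0.0257) = 0.4440 K/W
  R_phenolic foam = (1/1.25 − 1/1.70)/(4πk) = 0.2118/(4π·0.0226) = 0.7457 K/W
  R_conv,out = 1/(4πr²h) = 1/(4π·1.70²·7.48) = 0.003681 K/W
ΣR = 3.281×10^-4 + 1.078×10^-4 + 0.6337 + 0.4440 + 0.7457 + 0.003681 = 1.828 K/W
Q = ΔT/ΣR = (-176 °C − 26.1 °C)/1.828 = -110.6 W
From the inner boundary to the polyurethane foam/phenolic foam interface, ΣR_partial = 1.078 K/W.
T_interface = T_in − Q·ΣR_partial = -176 °C − (-110.6)(1.078) = -56.8 °C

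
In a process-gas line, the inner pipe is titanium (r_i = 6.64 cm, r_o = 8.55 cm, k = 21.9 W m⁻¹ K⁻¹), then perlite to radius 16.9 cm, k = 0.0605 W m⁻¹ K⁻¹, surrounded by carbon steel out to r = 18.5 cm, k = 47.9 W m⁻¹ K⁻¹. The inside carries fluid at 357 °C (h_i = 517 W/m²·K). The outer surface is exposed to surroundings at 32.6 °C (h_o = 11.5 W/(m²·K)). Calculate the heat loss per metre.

Treat each layer as a resistance in series:
  R'_conv,in = 1/(2πr h) = 1/(2π·0.0664·517) = 0.004636 m·K/W
  R'_titanium = ln(0.0855/0.0664)/(2πk) = 0.2528/(2π·21.9) = 0.001837 m·K/W
  R'_perlite = ln(0.169/0.0855)/(2πk) = 0.6814/(2π·0.0605) = 1.792 m·K/W
  R'_carbon steel = ln(0.185/0.169)/(2πk) = 0.09046/(2π·47.9) = 3.006×10^-4 m·K/W
  R'_conv,out = 1/(2πr h) = 1/(2π·0.185·11.5) = 0.07481 m·K/W
ΣR = 0.004636 + 0.001837 + 1.792 + 3.006×10^-4 + 0.07481 = 1.874 m·K/W
Q' = ΔT/ΣR = (357 °C − 32.6 °C)/1.874 = 173 W/m

Q' = 173 W/m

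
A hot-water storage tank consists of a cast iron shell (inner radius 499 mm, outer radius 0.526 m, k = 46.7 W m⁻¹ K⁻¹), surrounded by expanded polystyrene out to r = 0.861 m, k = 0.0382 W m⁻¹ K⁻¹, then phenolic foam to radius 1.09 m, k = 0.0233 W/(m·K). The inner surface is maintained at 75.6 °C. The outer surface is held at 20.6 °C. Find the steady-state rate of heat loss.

Q = 23.2 W

Series thermal resistances, inner to outer:
  R_cast iron = (1/0.499 − 1/0.526)/(4πk) = 0.1029/(4π·46.7) = 1.753×10^-4 K/W
  R_expanded polystyrene = (1/0.526 − 1/0.861)/(4πk) = 0.7397/(4π·0.0382) = 1.541 K/W
  R_phenolic foam = (1/0.861 − 1/1.09)/(4πk) = 0.2440/(4π·0.0233) = 0.8334 K/W
ΣR = 1.753×10^-4 + 1.541 + 0.8334 = 2.375 K/W
Q = ΔT/ΣR = (75.6 °C − 20.6 °C)/2.375 = 23.2 W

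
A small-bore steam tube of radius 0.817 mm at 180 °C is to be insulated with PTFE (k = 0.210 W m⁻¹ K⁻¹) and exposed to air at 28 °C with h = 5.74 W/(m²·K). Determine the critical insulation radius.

For a cylinder, r_cr = k_ins/h = 0.210/5.74 = 0.0366 m = 3.66 cm

r_cr = 3.66 cm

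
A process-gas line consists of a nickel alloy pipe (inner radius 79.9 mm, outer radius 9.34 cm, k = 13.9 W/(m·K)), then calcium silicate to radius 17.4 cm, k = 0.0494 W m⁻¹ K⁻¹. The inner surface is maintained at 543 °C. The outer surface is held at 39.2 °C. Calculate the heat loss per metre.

Treat each layer as a resistance in series:
  R'_nickel alloy = ln(0.0934/0.0799)/(2πk) = 0.1561/(2π·13.9) = 0.001788 m·K/W
  R'_calcium silicate = ln(0.174/0.0934)/(2πk) = 0.6222/(2π·0.0494) = 2.004 m·K/W
ΣR = 0.001788 + 2.004 = 2.006 m·K/W
Q' = ΔT/ΣR = (543 °C − 39.2 °C)/2.006 = 251 W/m

Q' = 251 W/m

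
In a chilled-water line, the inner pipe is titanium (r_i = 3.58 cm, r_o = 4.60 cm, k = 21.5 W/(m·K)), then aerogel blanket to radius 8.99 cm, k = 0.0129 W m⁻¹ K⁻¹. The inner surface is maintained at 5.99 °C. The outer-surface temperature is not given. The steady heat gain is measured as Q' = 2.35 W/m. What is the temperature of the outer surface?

T_out = 25.4 °C

Sum the resistances:
  R'_titanium = ln(0.0460/0.0358)/(2πk) = 0.2507/(2π·21.5) = 0.001856 m·K/W
  R'_aerogel blanket = ln(0.0899/0.0460)/(2πk) = 0.6701/(2π·0.0129) = 8.267 m·K/W
ΣR = 8.269 m·K/W
ΔT = Q'·ΣR = 2.35 × 8.269 = 19.43 K
Heat flows inward, so T_out = T_in + ΔT = 5.99 + 19.43 = 25.4 °C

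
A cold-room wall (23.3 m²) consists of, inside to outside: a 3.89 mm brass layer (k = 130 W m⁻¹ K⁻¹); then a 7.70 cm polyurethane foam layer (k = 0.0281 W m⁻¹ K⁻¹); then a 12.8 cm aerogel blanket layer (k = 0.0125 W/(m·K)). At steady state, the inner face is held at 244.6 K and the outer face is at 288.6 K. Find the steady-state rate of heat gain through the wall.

Series thermal resistances, inner to outer:
  R_brass = L/(kA) = 0.00389/(130·23.3) = 1.284×10^-6 K/W
  R_polyurethane foam = L/(kA) = 0.0770/(0.0281·23.3) = 0.1176 K/W
  R_aerogel blanket = L/(kA) = 0.128/(0.0125·23.3) = 0.4395 K/W
ΣR = 1.284×10^-6 + 0.1176 + 0.4395 = 0.5571 K/W
Q = ΔT/ΣR = (244.6 K − 288.6 K)/0.5571 = -79.0 W
(Negative Q ⇒ heat flows inward; heat gain = 79.0 W.)

Q = 79.0 W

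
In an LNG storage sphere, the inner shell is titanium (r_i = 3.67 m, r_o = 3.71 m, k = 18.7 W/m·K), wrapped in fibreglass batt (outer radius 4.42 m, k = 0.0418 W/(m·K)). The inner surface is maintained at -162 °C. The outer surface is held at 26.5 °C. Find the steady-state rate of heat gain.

Resistance network (inner→outer):
  R_titanium = (1/3.67 − 1/3.71)/(4πk) = 0.002938/(4π·18.7) = 1.250×10^-5 K/W
  R_fibreglass batt = (1/3.71 − 1/4.42)/(4πk) = 0.04330/(4π·0.0418) = 0.08243 K/W
ΣR = 1.250×10^-5 + 0.08243 = 0.08244 K/W
Q = ΔT/ΣR = (-162 °C − 26.5 °C)/0.08244 = -2290 W
(Negative Q ⇒ heat flows inward; heat gain = 2290 W.)

Q = 2290 W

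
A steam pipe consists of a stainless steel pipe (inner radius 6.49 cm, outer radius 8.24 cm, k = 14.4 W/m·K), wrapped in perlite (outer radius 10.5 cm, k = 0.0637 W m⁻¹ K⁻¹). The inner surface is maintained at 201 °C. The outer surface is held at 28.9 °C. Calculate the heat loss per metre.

Treat each layer as a resistance in series:
  R'_stainless steel = ln(0.0824/0.0649)/(2πk) = 0.2387/(2π·14.4) = 0.002639 m·K/W
  R'_perlite = ln(0.105/0.0824)/(2πk) = 0.2424/(2π·0.0637) = 0.6056 m·K/W
ΣR = 0.002639 + 0.6056 = 0.6082 m·K/W
Q' = ΔT/ΣR = (201 °C − 28.9 °C)/0.6082 = 283 W/m

Q' = 283 W/m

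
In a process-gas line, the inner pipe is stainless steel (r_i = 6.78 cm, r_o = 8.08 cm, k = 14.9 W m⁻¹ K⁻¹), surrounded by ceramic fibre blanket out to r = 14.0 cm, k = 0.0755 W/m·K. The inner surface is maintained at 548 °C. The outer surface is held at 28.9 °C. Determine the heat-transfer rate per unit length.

Q' = 447 W/m

Series thermal resistances, inner to outer:
  R'_stainless steel = ln(0.0808/0.0678)/(2πk) = 0.1754/(2π·14.9) = 0.001874 m·K/W
  R'_ceramic fibre blanket = ln(0.140/0.0808)/(2πk) = 0.5497/(2π·0.0755) = 1.159 m·K/W
ΣR = 0.001874 + 1.159 = 1.161 m·K/W
Q' = ΔT/ΣR = (548 °C − 28.9 °C)/1.161 = 447 W/m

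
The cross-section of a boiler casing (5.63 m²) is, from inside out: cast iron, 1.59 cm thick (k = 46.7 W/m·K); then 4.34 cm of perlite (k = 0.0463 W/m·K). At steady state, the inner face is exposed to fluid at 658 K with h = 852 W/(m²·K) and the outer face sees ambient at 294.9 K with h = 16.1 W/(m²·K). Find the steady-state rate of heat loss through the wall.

Treat each layer as a resistance in series:
  R_conv,in = 1/(hA) = 1/(852·5.63) = 2.085×10^-4 K/W
  R_cast iron = L/(kA) = 0.0159/(46.7·5.63) = 6.047×10^-5 K/W
  R_perlite = L/(kA) = 0.0434/(0.0463·5.63) = 0.1665 K/W
  R_conv,out = 1/(hA) = 1/(16.1·5.63) = 0.01103 K/W
ΣR = 2.085×10^-4 + 6.047×10^-5 + 0.1665 + 0.01103 = 0.1778 K/W
Q = ΔT/ΣR = (658 K − 294.9 K)/0.1778 = 2040 W

Q = 2.04 kW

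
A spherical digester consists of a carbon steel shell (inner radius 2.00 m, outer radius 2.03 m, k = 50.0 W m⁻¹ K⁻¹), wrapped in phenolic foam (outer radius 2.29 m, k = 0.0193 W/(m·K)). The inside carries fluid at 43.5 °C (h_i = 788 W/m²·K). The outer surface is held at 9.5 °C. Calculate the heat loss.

Resistance network (inner→outer):
  R_conv,in = 1/(4πr²h) = 1/(4π·2.00²·788) = 2.525×10^-5 K/W
  R_carbon steel = (1/2.00 − 1/2.03)/(4πk) = 0.007389/(4π·50.0) = 1.176×10^-5 K/W
  R_phenolic foam = (1/2.03 − 1/2.29)/(4πk) = 0.05593/(4π·0.0193) = 0.2306 K/W
ΣR = 2.525×10^-5 + 1.176×10^-5 + 0.2306 = 0.2306 K/W
Q = ΔT/ΣR = (43.5 °C − 9.5 °C)/0.2306 = 147 W

Q = 147 W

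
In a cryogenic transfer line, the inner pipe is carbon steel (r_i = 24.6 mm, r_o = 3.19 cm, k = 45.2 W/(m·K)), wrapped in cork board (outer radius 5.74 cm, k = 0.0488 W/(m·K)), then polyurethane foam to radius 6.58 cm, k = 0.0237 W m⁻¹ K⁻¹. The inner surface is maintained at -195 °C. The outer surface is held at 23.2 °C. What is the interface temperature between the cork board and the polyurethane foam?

Treat each layer as a resistance in series:
  R'_carbon steel = ln(0.0319/0.0246)/(2πk) = 0.2599/(2π·45.2) = 9.150×10^-4 m·K/W
  R'_cork board = ln(0.0574/0.0319)/(2πk) = 0.5874/(2π·0.0488) = 1.916 m·K/W
  R'_polyurethane foam = ln(0.0658/0.0574)/(2πk) = 0.1366/(2π·0.0237) = 0.9172 m·K/W
ΣR = 9.150×10^-4 + 1.916 + 0.9172 = 2.834 m·K/W
Q' = ΔT/ΣR = (-195 °C − 23.2 °C)/2.834 = -76.99 W/m
From the inner boundary to the cork board/polyurethane foam interface, ΣR_partial = 1.917 m·K/W.
T_interface = T_in − Q'·ΣR_partial = -195 °C − (-76.99)(1.917) = -47.4 °C

T = -47.4 °C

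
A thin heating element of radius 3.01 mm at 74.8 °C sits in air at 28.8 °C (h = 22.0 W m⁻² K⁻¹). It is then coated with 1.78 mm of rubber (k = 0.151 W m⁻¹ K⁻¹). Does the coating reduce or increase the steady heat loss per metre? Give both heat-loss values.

increases: 19.1 → 23.0 W/m

Critical radius for a cylinder: r_cr = k/h = 0.00686 m = 0.686 cm.
Outer radius after coating: r₂ = 0.00301 + 0.00178 = 0.00479 m.
Since r₁ < r_cr and r₂ ≤ r_cr, the coating moves toward the maximum at r_cr — heat loss rises.
Bare: R = 1/(2πr₁h) = 2.403 m·K/W; Q = 46/2.403 = 19.1 W/m.
Coated: R = R_cond + R_conv = 2.000 m·K/W; Q = 46/2.000 = 23.0 W/m.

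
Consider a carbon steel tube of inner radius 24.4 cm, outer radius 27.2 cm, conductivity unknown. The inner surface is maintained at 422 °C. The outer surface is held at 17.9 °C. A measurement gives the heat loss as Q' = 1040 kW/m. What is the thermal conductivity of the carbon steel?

k = 44.5 W/m·K

ΣR = ΔT/Q' = |422 − 17.9|/1.04×10^6 = 3.886×10^-4 m·K/W
ln(r₂/r₁)/(2πk) = 3.886×10^-4 ⇒ k = 0.1086/(2π·3.886×10^-4) = 44.5 W/m·K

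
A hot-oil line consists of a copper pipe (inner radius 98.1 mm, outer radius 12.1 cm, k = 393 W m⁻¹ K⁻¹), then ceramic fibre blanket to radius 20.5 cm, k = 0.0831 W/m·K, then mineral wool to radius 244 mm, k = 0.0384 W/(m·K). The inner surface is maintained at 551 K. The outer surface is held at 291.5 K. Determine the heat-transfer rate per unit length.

Q' = 150 W/m

Resistance network (inner→outer):
  R'_copper = ln(0.121/0.0981)/(2πk) = 0.2098/(2π·393) = 8.496×10^-5 m·K/W
  R'_ceramic fibre blanket = ln(0.205/0.121)/(2πk) = 0.5272/(2π·0.0831) = 1.010 m·K/W
  R'_mineral wool = ln(0.244/0.205)/(2πk) = 0.1742/(2π·0.0384) = 0.7218 m·K/W
ΣR = 8.496×10^-5 + 1.010 + 0.7218 = 1.732 m·K/W
Q' = ΔT/ΣR = (551 K − 291.5 K)/1.732 = 150 W/m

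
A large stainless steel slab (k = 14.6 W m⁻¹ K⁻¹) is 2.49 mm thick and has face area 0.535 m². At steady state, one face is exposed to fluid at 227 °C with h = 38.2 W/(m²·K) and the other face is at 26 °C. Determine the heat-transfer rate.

Resistance network (inner→outer):
  R_conv,in = 1/(hA) = 1/(38.2·0.535) = 0.04893 K/W
  R_stainless steel = L/(kA) = 0.00249/(14.6·0.535) = 3.188×10^-4 K/W
ΣR = 0.04893 + 3.188×10^-4 = 0.04925 K/W
Q = ΔT/ΣR = (227 °C − 26 °C)/0.04925 = 4080 W

Q = 4.08 kW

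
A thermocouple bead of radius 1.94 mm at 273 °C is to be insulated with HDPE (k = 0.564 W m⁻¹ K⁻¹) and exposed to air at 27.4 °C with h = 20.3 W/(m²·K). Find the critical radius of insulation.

r_cr = 5.56 cm

For a sphere, r_cr = 2k_ins/h = 2·0.564/20.3 = 0.0556 m = 5.56 cm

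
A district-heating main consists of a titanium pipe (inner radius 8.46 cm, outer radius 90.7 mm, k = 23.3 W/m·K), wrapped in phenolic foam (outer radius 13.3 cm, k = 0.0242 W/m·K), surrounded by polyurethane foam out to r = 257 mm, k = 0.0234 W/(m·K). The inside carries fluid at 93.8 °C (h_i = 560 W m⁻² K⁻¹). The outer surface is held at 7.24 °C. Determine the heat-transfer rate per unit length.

Q' = 12.4 W/m

Series thermal resistances, inner to outer:
  R'_conv,in = 1/(2πr h) = 1/(2π·0.0846·560) = 0.003359 m·K/W
  R'_titanium = ln(0.0907/0.0846)/(2πk) = 0.06962/(2π·23.3) = 4.756×10^-4 m·K/W
  R'_phenolic foam = ln(0.133/0.0907)/(2πk) = 0.3828/(2π·0.0242) = 2.517 m·K/W
  R'_polyurethane foam = ln(0.257/0.133)/(2πk) = 0.6587/(2π·0.0234) = 4.480 m·K/W
ΣR = 0.003359 + 4.756×10^-4 + 2.517 + 4.480 = 7.001 m·K/W
Q' = ΔT/ΣR = (93.8 °C − 7.24 °C)/7.001 = 12.4 W/m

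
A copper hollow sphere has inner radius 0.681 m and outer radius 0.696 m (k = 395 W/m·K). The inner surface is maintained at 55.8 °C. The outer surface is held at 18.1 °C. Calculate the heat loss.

Q = 4πk·ΔT/(1/r₁ − 1/r₂) = 4π × 395 × 37.7 / (1/0.681 − 1/0.696) = 5.91×10^6 W

Q = 5910 kW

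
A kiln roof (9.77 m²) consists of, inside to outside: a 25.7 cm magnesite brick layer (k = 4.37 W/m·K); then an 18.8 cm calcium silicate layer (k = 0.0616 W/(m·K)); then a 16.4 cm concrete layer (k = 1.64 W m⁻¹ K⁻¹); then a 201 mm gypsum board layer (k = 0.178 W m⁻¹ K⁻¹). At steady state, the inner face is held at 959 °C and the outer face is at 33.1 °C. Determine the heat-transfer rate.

Q = 2080 W

Series thermal resistances, inner to outer:
  R_magnesite brick = L/(kA) = 0.257/(4.37·9.77) = 0.006019 K/W
  R_calcium silicate = L/(kA) = 0.188/(0.0616·9.77) = 0.3124 K/W
  R_concrete = L/(kA) = 0.164/(1.64·9.77) = 0.01024 K/W
  R_gypsum board = L/(kA) = 0.201/(0.178·9.77) = 0.1156 K/W
ΣR = 0.006019 + 0.3124 + 0.01024 + 0.1156 = 0.4443 K/W
Q = ΔT/ΣR = (959 °C − 33.1 °C)/0.4443 = 2080 W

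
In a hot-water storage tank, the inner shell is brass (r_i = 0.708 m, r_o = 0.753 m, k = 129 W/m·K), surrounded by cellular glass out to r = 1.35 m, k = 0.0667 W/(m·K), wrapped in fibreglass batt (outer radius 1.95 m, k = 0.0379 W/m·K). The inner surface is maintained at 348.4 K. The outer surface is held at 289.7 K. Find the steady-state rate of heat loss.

Resistance network (inner→outer):
  R_brass = (1/0.708 − 1/0.753)/(4πk) = 0.08441/(4π·129) = 5.207×10^-5 K/W
  R_cellular glass = (1/0.753 − 1/1.35)/(4πk) = 0.5873/(4π·0.0667) = 0.7007 K/W
  R_fibreglass batt = (1/1.35 − 1/1.95)/(4πk) = 0.2279/(4π·0.0379) = 0.4786 K/W
ΣR = 5.207×10^-5 + 0.7007 + 0.4786 = 1.179 K/W
Q = ΔT/ΣR = (348.4 K − 289.7 K)/1.179 = 49.8 W

Q = 49.8 W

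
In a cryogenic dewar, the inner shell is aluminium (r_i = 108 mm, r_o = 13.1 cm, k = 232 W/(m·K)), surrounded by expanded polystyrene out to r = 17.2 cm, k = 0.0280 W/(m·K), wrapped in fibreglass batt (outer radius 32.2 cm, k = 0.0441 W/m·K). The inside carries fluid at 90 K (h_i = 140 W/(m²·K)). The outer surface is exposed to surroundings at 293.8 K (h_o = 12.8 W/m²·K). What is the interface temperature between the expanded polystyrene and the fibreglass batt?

T = 194.6 K

Treat each layer as a resistance in series:
  R_conv,in = 1/(4πr²h) = 1/(4π·0.108²·140) = 0.04873 K/W
  R_aluminium = (1/0.108 − 1/0.131)/(4πk) = 1.626/(4π·232) = 5.576×10^-4 K/W
  R_expanded polystyrene = (1/0.131 − 1/0.172)/(4πk) = 1.820/(4π·0.0280) = 5.171 K/W
  R_fibreglass batt = (1/0.172 − 1/0.322)/(4πk) = 2.708/(4π·0.0441) = 4.887 K/W
  R_conv,out = 1/(4πr²h) = 1/(4π·0.322²·12.8) = 0.05996 K/W
ΣR = 0.04873 + 5.576×10^-4 + 5.171 + 4.887 + 0.05996 = 10.17 K/W
Q = ΔT/ΣR = (90 K − 293.8 K)/10.17 = -20.04 W
From the inner boundary to the expanded polystyrene/fibreglass batt interface, ΣR_partial = 5.220 K/W.
T_interface = T_in − Q·ΣR_partial = 90 K − (-20.04)(5.220) = 194.6 K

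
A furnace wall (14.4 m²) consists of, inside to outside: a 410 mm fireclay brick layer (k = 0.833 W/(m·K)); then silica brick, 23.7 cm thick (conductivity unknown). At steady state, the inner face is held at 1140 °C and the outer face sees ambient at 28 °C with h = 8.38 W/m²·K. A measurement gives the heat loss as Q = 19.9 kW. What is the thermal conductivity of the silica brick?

k = 1.23 W/m·K

ΣR = ΔT/Q = |1140 − 28|/19900 = 0.05588 K/W
Known resistances:
  R_fireclay brick = L/(kA) = 0.410/(0.833·14.4) = 0.03418 K/W
  R_conv,out = 1/(hA) = 1/(8.38·14.4) = 0.008287 K/W
R_silica brick = ΣR − ΣR_known = 0.05588 − 0.04247 = 0.01341 K/W
L/(kA) = 0.01341 ⇒ k = 0.237/(0.01341·14.4) = 1.23 W/m·K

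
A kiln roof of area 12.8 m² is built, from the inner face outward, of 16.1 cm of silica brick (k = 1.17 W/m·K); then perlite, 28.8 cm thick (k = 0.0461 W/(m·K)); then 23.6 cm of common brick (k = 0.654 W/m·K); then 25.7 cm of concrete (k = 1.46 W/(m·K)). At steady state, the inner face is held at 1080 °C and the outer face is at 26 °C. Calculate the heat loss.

Q = 1950 W

Series thermal resistances, inner to outer:
  R_silica brick = L/(kA) = 0.161/(1.17·12.8) = 0.01075 K/W
  R_perlite = L/(kA) = 0.288/(0.0461·12.8) = 0.4881 K/W
  R_common brick = L/(kA) = 0.236/(0.654·12.8) = 0.02819 K/W
  R_concrete = L/(kA) = 0.257/(1.46·12.8) = 0.01375 K/W
ΣR = 0.01075 + 0.4881 + 0.02819 + 0.01375 = 0.5408 K/W
Q = ΔT/ΣR = (1080 °C − 26 °C)/0.5408 = 1950 W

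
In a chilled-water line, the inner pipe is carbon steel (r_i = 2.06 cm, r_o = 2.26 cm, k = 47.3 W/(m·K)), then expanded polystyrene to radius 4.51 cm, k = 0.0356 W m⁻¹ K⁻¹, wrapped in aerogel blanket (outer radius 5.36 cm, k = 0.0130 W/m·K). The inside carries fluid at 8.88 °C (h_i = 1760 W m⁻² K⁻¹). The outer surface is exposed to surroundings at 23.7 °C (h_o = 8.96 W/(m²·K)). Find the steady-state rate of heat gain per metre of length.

Resistance network (inner→outer):
  R'_conv,in = 1/(2πr h) = 1/(2π·0.0206·1760) = 0.004390 m·K/W
  R'_carbon steel = ln(0.0226/0.0206)/(2πk) = 0.09266/(2π·47.3) = 3.118×10^-4 m·K/W
  R'_expanded polystyrene = ln(0.0451/0.0226)/(2πk) = 0.6909/(2π·0.0356) = 3.089 m·K/W
  R'_aerogel blanket = ln(0.0536/0.0451)/(2πk) = 0.1727/(2π·0.0130) = 2.114 m·K/W
  R'_conv,out = 1/(2πr h) = 1/(2π·0.0536·8.96) = 0.3314 m·K/W
ΣR = 0.004390 + 3.118×10^-4 + 3.089 + 2.114 + 0.3314 = 5.539 m·K/W
Q' = ΔT/ΣR = (8.88 °C − 23.7 °C)/5.539 = -2.68 W/m
(Negative Q' ⇒ heat flows inward; heat gain = 2.68 W/m.)

Q' = 2.68 W/m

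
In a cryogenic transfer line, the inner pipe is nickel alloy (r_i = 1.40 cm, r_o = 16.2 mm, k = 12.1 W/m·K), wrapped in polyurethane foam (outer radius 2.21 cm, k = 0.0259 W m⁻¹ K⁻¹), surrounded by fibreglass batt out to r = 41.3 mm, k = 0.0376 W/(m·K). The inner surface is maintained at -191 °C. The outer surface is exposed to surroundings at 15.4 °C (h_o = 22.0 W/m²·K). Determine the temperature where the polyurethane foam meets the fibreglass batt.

T = -108 °C

Series thermal resistances, inner to outer:
  R'_nickel alloy = ln(0.0162/0.0140)/(2πk) = 0.1460/(2π·12.1) = 0.001920 m·K/W
  R'_polyurethane foam = ln(0.0221/0.0162)/(2πk) = 0.3106/(2π·0.0259) = 1.908 m·K/W
  R'_fibreglass batt = ln(0.0413/0.0221)/(2πk) = 0.6253/(2π·0.0376) = 2.647 m·K/W
  R'_conv,out = 1/(2πr h) = 1/(2π·0.0413·22.0) = 0.1752 m·K/W
ΣR = 0.001920 + 1.908 + 2.647 + 0.1752 = 4.732 m·K/W
Q' = ΔT/ΣR = (-191 °C − 15.4 °C)/4.732 = -43.62 W/m
From the inner boundary to the polyurethane foam/fibreglass batt interface, ΣR_partial = 1.910 m·K/W.
T_interface = T_in − Q'·ΣR_partial = -191 °C − (-43.62)(1.910) = -108 °C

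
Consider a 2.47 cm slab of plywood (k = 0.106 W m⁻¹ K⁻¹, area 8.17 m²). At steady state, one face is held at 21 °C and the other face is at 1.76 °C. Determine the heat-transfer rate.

Q = kA·ΔT/L = 0.106 × 8.17 × |21 °C − 1.76 °C| / 0.0247 = 675 W

Q = 675 W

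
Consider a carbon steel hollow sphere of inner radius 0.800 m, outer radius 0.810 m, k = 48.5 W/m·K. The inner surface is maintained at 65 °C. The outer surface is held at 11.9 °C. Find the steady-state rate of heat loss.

Q = 4πk·ΔT/(1/r₁ − 1/r₂) = 4π × 48.5 × 53.1 / (1/0.800 − 1/0.810) = 2.10×10^6 W

Q = 2100 kW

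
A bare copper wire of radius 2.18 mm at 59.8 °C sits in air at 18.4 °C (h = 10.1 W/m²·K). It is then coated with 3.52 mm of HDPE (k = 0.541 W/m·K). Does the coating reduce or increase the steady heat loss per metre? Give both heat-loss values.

Critical radius for a cylinder: r_cr = k/h = 0.0536 m = 5.36 cm.
Outer radius after coating: r₂ = 0.00218 + 0.00352 = 0.00570 m.
Since r₁ < r_cr and r₂ ≤ r_cr, the coating moves toward the maximum at r_cr — heat loss rises.
Bare: R = 1/(2πr₁h) = 7.228 m·K/W; Q = 41.4/7.228 = 5.73 W/m.
Coated: R = R_cond + R_conv = 3.047 m·K/W; Q = 41.4/3.047 = 13.6 W/m.

increases: 5.73 → 13.6 W/m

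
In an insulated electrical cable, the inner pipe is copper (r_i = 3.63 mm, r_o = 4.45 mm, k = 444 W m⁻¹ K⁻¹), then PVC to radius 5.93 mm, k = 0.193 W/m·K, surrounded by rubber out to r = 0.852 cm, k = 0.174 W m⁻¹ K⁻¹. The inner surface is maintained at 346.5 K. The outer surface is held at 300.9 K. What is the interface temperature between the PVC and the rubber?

Series thermal resistances, inner to outer:
  R'_copper = ln(0.00445/0.00363)/(2πk) = 0.2037/(2π·444) = 7.301×10^-5 m·K/W
  R'_PVC = ln(0.00593/0.00445)/(2πk) = 0.2871/(2π·0.193) = 0.2368 m·K/W
  R'_rubber = ln(0.00852/0.00593)/(2πk) = 0.3624/(2π·0.174) = 0.3315 m·K/W
ΣR = 7.301×10^-5 + 0.2368 + 0.3315 = 0.5684 m·K/W
Q' = ΔT/ΣR = (346.5 K − 300.9 K)/0.5684 = 80.23 W/m
From the inner boundary to the PVC/rubber interface, ΣR_partial = 0.2369 m·K/W.
T_interface = T_in − Q'·ΣR_partial = 346.5 K − (80.23)(0.2369) = 327.5 K

T = 327.5 K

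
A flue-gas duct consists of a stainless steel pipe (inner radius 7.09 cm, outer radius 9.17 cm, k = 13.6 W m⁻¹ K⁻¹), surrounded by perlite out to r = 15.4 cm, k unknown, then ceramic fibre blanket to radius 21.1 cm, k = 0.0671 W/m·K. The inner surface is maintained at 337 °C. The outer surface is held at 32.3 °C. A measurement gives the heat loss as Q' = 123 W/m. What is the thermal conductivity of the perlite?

k = 0.0478 W/m·K

ΣR = ΔT/Q' = |337 − 32.3|/123 = 2.477 m·K/W
Known resistances:
  R'_stainless steel = ln(0.0917/0.0709)/(2πk) = 0.2573/(2π·13.6) = 0.003011 m·K/W
  R'_ceramic fibre blanket = ln(0.211/0.154)/(2πk) = 0.3149/(2π·0.0671) = 0.7469 m·K/W
R_perlite = ΣR − ΣR_known = 2.477 − 0.7499 = 1.727 m·K/W
ln(r₂/r₁)/(2πk) = 1.727 ⇒ k = 0.5184/(2π·1.727) = 0.0478 W/m·K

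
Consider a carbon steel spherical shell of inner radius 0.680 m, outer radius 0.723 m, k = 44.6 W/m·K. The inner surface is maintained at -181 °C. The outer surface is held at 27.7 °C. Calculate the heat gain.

Q = 1.34×10^6 W

Q = 4πk·ΔT/(1/r₁ − 1/r₂) = 4π × 44.6 × 208.7 / (1/0.680 − 1/0.723) = 1.34×10^6 W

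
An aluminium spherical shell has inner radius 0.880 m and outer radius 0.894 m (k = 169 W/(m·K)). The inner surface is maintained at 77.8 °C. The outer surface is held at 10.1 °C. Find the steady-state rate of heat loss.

Q = 4πk·ΔT/(1/r₁ − 1/r₂) = 4π × 169 × 67.7 / (1/0.880 − 1/0.894) = 8.08×10^6 W

Q = 8080 kW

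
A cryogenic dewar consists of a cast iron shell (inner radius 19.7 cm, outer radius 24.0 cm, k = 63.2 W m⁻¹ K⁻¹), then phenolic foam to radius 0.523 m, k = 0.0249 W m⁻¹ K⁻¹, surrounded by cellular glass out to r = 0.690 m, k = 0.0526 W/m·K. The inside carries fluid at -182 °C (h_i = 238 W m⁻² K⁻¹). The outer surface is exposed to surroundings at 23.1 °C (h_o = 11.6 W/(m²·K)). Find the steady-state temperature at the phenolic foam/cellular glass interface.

Treat each layer as a resistance in series:
  R_conv,in = 1/(4πr²h) = 1/(4π·0.197²·238) = 0.008616 K/W
  R_cast iron = (1/0.197 − 1/0.240)/(4πk) = 0.9095/(4π·63.2) = 0.001145 K/W
  R_phenolic foam = (1/0.240 − 1/0.523)/(4πk) = 2.255/(4π·0.0249) = 7.206 K/W
  R_cellular glass = (1/0.523 − 1/0.690)/(4πk) = 0.4628/(4π·0.0526) = 0.7001 K/W
  R_conv,out = 1/(4πr²h) = 1/(4π·0.690²·11.6) = 0.01441 K/W
ΣR = 0.008616 + 0.001145 + 7.206 + 0.7001 + 0.01441 = 7.930 K/W
Q = ΔT/ΣR = (-182 °C − 23.1 °C)/7.930 = -25.86 W
From the inner boundary to the phenolic foam/cellular glass interface, ΣR_partial = 7.216 K/W.
T_interface = T_in − Q·ΣR_partial = -182 °C − (-25.86)(7.216) = 4.6 °C

T = 4.6 °C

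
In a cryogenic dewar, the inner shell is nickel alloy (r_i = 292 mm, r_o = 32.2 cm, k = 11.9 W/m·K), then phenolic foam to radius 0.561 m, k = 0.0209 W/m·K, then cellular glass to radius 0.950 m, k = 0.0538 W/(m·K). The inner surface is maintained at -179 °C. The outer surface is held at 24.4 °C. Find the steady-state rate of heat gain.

Series thermal resistances, inner to outer:
  R_nickel alloy = (1/0.292 − 1/0.322)/(4πk) = 0.3191/(4π·11.9) = 0.002134 K/W
  R_phenolic foam = (1/0.322 − 1/0.561)/(4πk) = 1.323/(4π·0.0209) = 5.038 K/W
  R_cellular glass = (1/0.561 − 1/0.950)/(4πk) = 0.7299/(4π·0.0538) = 1.080 K/W
ΣR = 0.002134 + 5.038 + 1.080 = 6.120 K/W
Q = ΔT/ΣR = (-179 °C − 24.4 °C)/6.120 = -33.2 W
(Negative Q ⇒ heat flows inward; heat gain = 33.2 W.)

Q = 33.2 W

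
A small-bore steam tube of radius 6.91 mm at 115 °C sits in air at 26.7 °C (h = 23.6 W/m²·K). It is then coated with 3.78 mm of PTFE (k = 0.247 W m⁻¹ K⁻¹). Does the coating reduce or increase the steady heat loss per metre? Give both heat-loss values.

increases: 90.5 → 96.8 W/m

Critical radius for a cylinder: r_cr = k/h = 0.0105 m = 1.05 cm.
Outer radius after coating: r₂ = 0.00691 + 0.00378 = 0.01069 m.
r₁ < r_cr < r₂: heat loss rises to a maximum at r_cr then falls. Whether the coating helps depends on whether Q(r₂) has dropped back below Q(r₁).
Bare: R = 1/(2πr₁h) = 0.9760 m·K/W; Q = 88.3/0.9760 = 90.5 W/m.
Coated: R = R_cond + R_conv = 0.9120 m·K/W; Q = 88.3/0.9120 = 96.8 W/m.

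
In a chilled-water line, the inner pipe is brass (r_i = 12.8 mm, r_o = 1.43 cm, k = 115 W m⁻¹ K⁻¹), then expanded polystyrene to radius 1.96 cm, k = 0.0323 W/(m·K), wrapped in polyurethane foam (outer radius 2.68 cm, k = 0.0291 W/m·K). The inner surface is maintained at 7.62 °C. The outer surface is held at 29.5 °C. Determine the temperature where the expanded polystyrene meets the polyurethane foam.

T = 18.0 °C

Resistance network (inner→outer):
  R'_brass = ln(0.0143/0.0128)/(2πk) = 0.1108/(2π·115) = 1.534×10^-4 m·K/W
  R'_expanded polystyrene = ln(0.0196/0.0143)/(2πk) = 0.3153/(2π·0.0323) = 1.553 m·K/W
  R'_polyurethane foam = ln(0.0268/0.0196)/(2πk) = 0.3129/(2π·0.0291) = 1.711 m·K/W
ΣR = 1.534×10^-4 + 1.553 + 1.711 = 3.264 m·K/W
Q' = ΔT/ΣR = (7.62 °C − 29.5 °C)/3.264 = -6.703 W/m
From the inner boundary to the expanded polystyrene/polyurethane foam interface, ΣR_partial = 1.553 m·K/W.
T_interface = T_in − Q'·ΣR_partial = 7.62 °C − (-6.703)(1.553) = 18.0 °C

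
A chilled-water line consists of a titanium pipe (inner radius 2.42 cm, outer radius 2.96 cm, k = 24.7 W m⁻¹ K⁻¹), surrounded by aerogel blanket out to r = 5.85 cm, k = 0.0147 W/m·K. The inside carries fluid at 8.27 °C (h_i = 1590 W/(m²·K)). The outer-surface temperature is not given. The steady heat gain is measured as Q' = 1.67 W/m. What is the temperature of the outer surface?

Sum the resistances:
  R'_conv,in = 1/(2πr h) = 1/(2π·0.0242·1590) = 0.004136 m·K/W
  R'_titanium = ln(0.0296/0.0242)/(2πk) = 0.2014/(2π·24.7) = 0.001298 m·K/W
  R'_aerogel blanket = ln(0.0585/0.0296)/(2πk) = 0.6813/(2π·0.0147) = 7.376 m·K/W
ΣR = 7.381 m·K/W
ΔT = Q'·ΣR = 1.67 × 7.381 = 12.33 K
Heat flows inward, so T_out = T_in + ΔT = 8.27 + 12.33 = 20.6 °C

T_out = 20.6 °C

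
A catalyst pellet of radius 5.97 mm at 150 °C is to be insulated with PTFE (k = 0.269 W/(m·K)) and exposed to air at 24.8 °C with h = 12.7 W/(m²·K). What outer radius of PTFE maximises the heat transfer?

For a sphere, r_cr = 2k_ins/h = 2·0.269/12.7 = 0.0424 m = 4.24 cm

r_cr = 4.24 cm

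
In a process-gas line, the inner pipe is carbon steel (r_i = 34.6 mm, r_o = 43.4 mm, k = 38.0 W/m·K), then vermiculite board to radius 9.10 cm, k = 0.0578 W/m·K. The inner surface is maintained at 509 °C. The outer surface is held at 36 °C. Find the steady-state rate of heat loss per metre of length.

Q' = 232 W/m

Series thermal resistances, inner to outer:
  R'_carbon steel = ln(0.0434/0.0346)/(2πk) = 0.2266/(2π·38.0) = 9.491×10^-4 m·K/W
  R'_vermiculite board = ln(0.0910/0.0434)/(2πk) = 0.7404/(2π·0.0578) = 2.039 m·K/W
ΣR = 9.491×10^-4 + 2.039 = 2.040 m·K/W
Q' = ΔT/ΣR = (509 °C − 36 °C)/2.040 = 232 W/m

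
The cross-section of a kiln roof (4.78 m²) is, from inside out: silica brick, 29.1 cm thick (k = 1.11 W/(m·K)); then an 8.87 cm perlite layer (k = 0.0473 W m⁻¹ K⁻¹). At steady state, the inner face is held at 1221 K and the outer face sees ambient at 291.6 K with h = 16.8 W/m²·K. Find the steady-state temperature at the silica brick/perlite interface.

T = 1110 K

Resistance network (inner→outer):
  R_silica brick = L/(kA) = 0.291/(1.11·4.78) = 0.05485 K/W
  R_perlite = L/(kA) = 0.0887/(0.0473·4.78) = 0.3923 K/W
  R_conv,out = 1/(hA) = 1/(16.8·4.78) = 0.01245 K/W
ΣR = 0.05485 + 0.3923 + 0.01245 = 0.4596 K/W
Q = ΔT/ΣR = (1221 K − 291.6 K)/0.4596 = 2022 W
From the inner boundary to the silica brick/perlite interface, ΣR_partial = 0.05485 K/W.
T_interface = T_in − Q·ΣR_partial = 1221 K − (2022)(0.05485) = 1110 K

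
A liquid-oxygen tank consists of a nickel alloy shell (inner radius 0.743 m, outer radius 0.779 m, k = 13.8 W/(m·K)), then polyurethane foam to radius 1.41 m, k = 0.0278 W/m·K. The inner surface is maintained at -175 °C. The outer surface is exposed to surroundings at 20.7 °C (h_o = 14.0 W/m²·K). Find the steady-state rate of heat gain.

Q = 119 W

Treat each layer as a resistance in series:
  R_nickel alloy = (1/0.743 − 1/0.779)/(4πk) = 0.06220/(4π·13.8) = 3.587×10^-4 K/W
  R_polyurethane foam = (1/0.779 − 1/1.41)/(4πk) = 0.5745/(4π·0.0278) = 1.644 K/W
  R_conv,out = 1/(4πr²h) = 1/(4π·1.41²·14.0) = 0.002859 K/W
ΣR = 3.587×10^-4 + 1.644 + 0.002859 = 1.647 K/W
Q = ΔT/ΣR = (-175 °C − 20.7 °C)/1.647 = -119 W
(Negative Q ⇒ heat flows inward; heat gain = 119 W.)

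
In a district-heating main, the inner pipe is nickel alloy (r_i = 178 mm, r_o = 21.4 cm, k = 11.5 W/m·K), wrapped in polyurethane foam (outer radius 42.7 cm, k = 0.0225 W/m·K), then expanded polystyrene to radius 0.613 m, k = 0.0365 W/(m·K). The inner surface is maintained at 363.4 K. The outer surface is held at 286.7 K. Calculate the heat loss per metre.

Treat each layer as a resistance in series:
  R'_nickel alloy = ln(0.214/0.178)/(2πk) = 0.1842/(2π·11.5) = 0.002549 m·K/W
  R'_polyurethane foam = ln(0.427/0.214)/(2πk) = 0.6908/(2π·0.0225) = 4.886 m·K/W
  R'_expanded polystyrene = ln(0.613/0.427)/(2πk) = 0.3616/(2π·0.0365) = 1.577 m·K/W
ΣR = 0.002549 + 4.886 + 1.577 = 6.466 m·K/W
Q' = ΔT/ΣR = (363.4 K − 286.7 K)/6.466 = 11.9 W/m

Q' = 11.9 W/m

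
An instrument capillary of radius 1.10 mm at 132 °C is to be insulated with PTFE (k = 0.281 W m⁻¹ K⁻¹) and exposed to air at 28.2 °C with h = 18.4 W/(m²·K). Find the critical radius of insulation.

For a cylinder, r_cr = k_ins/h = 0.281/18.4 = 0.0153 m = 1.53 cm

r_cr = 1.53 cm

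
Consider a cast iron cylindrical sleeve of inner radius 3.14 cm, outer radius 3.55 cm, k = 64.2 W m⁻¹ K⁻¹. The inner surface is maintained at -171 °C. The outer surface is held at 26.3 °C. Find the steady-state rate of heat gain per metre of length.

Q' = 648 kW/m

Q' = 2πk·ΔT/ln(r₂/r₁) = 2π × 64.2 × 197.3 / ln(0.0355/0.0314) = 6.48×10^5 W/m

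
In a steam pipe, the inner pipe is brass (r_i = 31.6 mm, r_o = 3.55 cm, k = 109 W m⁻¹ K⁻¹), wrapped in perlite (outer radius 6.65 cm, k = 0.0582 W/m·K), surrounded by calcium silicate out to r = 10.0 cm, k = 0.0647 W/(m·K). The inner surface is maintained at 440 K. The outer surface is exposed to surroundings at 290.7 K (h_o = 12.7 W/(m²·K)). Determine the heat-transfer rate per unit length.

Series thermal resistances, inner to outer:
  R'_brass = ln(0.0355/0.0316)/(2πk) = 0.1164/(2π·109) = 1.699×10^-4 m·K/W
  R'_perlite = ln(0.0665/0.0355)/(2πk) = 0.6277/(2π·0.0582) = 1.716 m·K/W
  R'_calcium silicate = ln(0.100/0.0665)/(2πk) = 0.4080/(2π·0.0647) = 1.004 m·K/W
  R'_conv,out = 1/(2πr h) = 1/(2π·0.100·12.7) = 0.1253 m·K/W
ΣR = 1.699×10^-4 + 1.716 + 1.004 + 0.1253 = 2.845 m·K/W
Q' = ΔT/ΣR = (440 K − 290.7 K)/2.845 = 52.5 W/m

Q' = 52.5 W/m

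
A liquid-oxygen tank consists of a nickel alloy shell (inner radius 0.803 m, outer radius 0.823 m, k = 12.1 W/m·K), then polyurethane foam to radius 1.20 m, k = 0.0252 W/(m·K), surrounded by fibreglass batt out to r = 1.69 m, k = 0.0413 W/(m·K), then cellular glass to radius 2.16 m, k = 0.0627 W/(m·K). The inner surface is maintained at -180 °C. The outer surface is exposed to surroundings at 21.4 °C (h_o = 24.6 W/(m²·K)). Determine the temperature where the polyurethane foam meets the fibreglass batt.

Series thermal resistances, inner to outer:
  R_nickel alloy = (1/0.803 − 1/0.823)/(4πk) = 0.03026/(4π·12.1) = 1.990×10^-4 K/W
  R_polyurethane foam = (1/0.823 − 1/1.20)/(4πk) = 0.3817/(4π·0.0252) = 1.205 K/W
  R_fibreglass batt = (1/1.20 − 1/1.69)/(4πk) = 0.2416/(4π·0.0413) = 0.4656 K/W
  R_cellular glass = (1/1.69 − 1/2.16)/(4πk) = 0.1288/(4π·0.0627) = 0.1634 K/W
  R_conv,out = 1/(4πr²h) = 1/(4π·2.16²·24.6) = 6.933×10^-4 K/W
ΣR = 1.990×10^-4 + 1.205 + 0.4656 + 0.1634 + 6.933×10^-4 = 1.835 K/W
Q = ΔT/ΣR = (-180 °C − 21.4 °C)/1.835 = -109.8 W
From the inner boundary to the polyurethane foam/fibreglass batt interface, ΣR_partial = 1.205 K/W.
T_interface = T_in − Q·ΣR_partial = -180 °C − (-109.8)(1.205) = -47.7 °C

T = -47.7 °C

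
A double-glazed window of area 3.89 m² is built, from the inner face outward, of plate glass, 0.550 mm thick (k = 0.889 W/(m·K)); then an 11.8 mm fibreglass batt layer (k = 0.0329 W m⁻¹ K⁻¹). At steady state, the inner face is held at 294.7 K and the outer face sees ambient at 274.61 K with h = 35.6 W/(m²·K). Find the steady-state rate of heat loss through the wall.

Q = 202 W

Series thermal resistances, inner to outer:
  R_plate glass = L/(kA) = 5.50×10^-4/(0.889·3.89) = 1.590×10^-4 K/W
  R_fibreglass batt = L/(kA) = 0.0118/(0.0329·3.89) = 0.09220 K/W
  R_conv,out = 1/(hA) = 1/(35.6·3.89) = 0.007221 K/W
ΣR = 1.590×10^-4 + 0.09220 + 0.007221 = 0.09958 K/W
Q = ΔT/ΣR = (294.7 K − 274.61 K)/0.09958 = 202 W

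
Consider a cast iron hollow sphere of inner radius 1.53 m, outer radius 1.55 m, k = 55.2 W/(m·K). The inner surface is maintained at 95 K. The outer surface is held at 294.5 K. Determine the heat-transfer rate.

Q = 4πk·ΔT/(1/r₁ − 1/r₂) = 4π × 55.2 × 199.5 / (1/1.53 − 1/1.55) = 1.64×10^7 W

Q = 16400 kW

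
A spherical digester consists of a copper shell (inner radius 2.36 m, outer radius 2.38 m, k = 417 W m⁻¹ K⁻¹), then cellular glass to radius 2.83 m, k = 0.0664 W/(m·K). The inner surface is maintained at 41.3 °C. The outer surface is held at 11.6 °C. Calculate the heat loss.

Q = 371 W

Treat each layer as a resistance in series:
  R_copper = (1/2.36 − 1/2.38)/(4πk) = 0.003561/(4π·417) = 6.795×10^-7 K/W
  R_cellular glass = (1/2.38 − 1/2.83)/(4πk) = 0.06681/(4π·0.0664) = 0.08007 K/W
ΣR = 6.795×10^-7 + 0.08007 = 0.08007 K/W
Q = ΔT/ΣR = (41.3 °C − 11.6 °C)/0.08007 = 371 W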